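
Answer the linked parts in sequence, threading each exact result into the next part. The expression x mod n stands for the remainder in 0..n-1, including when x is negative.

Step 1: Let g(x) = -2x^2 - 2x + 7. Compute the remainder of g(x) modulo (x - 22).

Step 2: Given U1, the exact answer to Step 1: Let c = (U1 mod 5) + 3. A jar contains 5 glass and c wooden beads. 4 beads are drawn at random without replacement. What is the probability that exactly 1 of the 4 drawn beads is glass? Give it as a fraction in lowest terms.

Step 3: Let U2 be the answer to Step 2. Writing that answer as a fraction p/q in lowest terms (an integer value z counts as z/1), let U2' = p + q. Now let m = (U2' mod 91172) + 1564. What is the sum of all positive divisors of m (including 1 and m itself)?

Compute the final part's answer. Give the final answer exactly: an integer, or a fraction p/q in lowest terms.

Step 1: remainder = value at the root: -2*(22)^2 - 2*(22)^1 + 7 = (-968) + (-44) + (7) = -1005; answer -1005
Step 2: U1 = -1005; c = 3; total draws C(8,4) = 70; favorable C(5,1)*C(3,3) = 5; P = 1/14; answer 1/14
Step 3: U2 = 1/14; threaded value p + q = 15; m = 1579; 1579 is prime, so its only divisors are 1 and 1579; sigma = 1 + 1579 = 1580; answer 1580

1580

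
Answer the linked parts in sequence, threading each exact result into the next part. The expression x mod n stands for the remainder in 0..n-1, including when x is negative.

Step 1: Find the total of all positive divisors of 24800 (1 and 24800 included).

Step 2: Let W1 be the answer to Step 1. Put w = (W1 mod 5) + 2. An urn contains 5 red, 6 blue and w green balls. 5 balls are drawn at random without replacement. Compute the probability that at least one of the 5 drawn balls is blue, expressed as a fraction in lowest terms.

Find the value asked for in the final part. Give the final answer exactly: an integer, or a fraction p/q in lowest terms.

139/143

Step 1: 24800 = 2^5 * 5^2 * 31; sigma = (1 + 2 + 4 + 8 + 16 + 32) * (1 + 5 + 25) * (1 + 31) = 63 * 31 * 32 = 62496; answer 62496
Step 2: W1 = 62496; w = 3; total draws C(14,5) = 2002; complement C(8,5) = 56; favorable 2002 - 56 = 1946; P = 139/143; answer 139/143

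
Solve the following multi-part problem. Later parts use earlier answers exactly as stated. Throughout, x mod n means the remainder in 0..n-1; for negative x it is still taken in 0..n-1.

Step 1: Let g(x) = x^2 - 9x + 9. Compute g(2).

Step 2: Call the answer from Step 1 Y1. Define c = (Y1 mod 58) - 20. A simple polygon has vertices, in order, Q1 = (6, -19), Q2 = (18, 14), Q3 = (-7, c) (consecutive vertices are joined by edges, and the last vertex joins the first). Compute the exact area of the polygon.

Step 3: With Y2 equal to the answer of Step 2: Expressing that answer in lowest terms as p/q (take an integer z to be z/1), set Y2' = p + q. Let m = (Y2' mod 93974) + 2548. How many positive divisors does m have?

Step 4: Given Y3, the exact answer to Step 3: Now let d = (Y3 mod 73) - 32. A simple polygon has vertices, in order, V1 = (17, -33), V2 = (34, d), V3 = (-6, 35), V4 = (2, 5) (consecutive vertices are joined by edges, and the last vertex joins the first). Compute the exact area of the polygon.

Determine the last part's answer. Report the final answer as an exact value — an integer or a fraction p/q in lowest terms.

Step 1: 1*(2)^2 - 9*(2)^1 + 9 = (4) + (-18) + (9) = -5; answer -5
Step 2: Y1 = -5; c = 33; cross terms: (6*14 - 18*-19)=426, (18*33 - -7*14)=692, (-7*-19 - 6*33)=-65; twice the area = |1053| = 1053; area = 1053/2; answer 1053/2
Step 3: Y2 = 1053/2; threaded value p + q = 1055; m = 3603; 3603 = 3 * 1201; number of divisors = (1+1) * (1+1) = 4; answer 4
Step 4: Y3 = 4; d = -28; cross terms: (17*-28 - 34*-33)=646, (34*35 - -6*-28)=1022, (-6*5 - 2*35)=-100, (2*-33 - 17*5)=-151; twice the area = |1417| = 1417; area = 1417/2; answer 1417/2

1417/2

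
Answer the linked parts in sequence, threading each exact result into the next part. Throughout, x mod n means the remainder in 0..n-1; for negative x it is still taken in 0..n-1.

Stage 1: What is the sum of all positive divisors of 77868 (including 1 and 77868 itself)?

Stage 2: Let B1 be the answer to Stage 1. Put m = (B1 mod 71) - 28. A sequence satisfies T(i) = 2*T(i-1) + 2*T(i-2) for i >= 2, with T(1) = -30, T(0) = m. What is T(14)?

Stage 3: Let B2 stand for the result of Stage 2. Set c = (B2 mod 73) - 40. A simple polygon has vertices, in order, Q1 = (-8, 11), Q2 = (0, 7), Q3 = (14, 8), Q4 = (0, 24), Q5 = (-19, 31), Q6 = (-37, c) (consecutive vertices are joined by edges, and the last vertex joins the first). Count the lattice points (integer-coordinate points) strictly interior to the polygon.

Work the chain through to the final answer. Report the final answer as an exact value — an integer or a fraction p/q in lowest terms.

899

Stage 1: 77868 = 2^2 * 3^3 * 7 * 103; sigma = (1 + 2 + 4) * (1 + 3 + 9 + 27) * (1 + 7) * (1 + 103) = 7 * 40 * 8 * 104 = 232960; answer 232960
Stage 2: B1 = 232960; m = -19; T(2) = 2*(-30) + 2*(-19) = -98; iterating: T(2)=-98, T(3)=-256, T(4)=-708, T(5)=-1928, T(6)=-5272, T(7)=-14400, T(8)=-39344, T(9)=-107488, T(10)=-293664, T(11)=-802304, T(12)=-2191936, T(13)=-5988480, T(14)=-16360832; answer -16360832
Stage 3: B2 = -16360832; c = -39; cross terms: (-8*7 - 0*11)=-56, (0*8 - 14*7)=-98, (14*24 - 0*8)=336, (0*31 - -19*24)=456, (-19*-39 - -37*31)=1888, (-37*11 - -8*-39)=-719; twice the area = |1807| = 1807; area = 1807/2; boundary points = 4 + 1 + 2 + 1 + 2 + 1 = 11; strictly interior points = area - boundary/2 + 1 = 899; answer 899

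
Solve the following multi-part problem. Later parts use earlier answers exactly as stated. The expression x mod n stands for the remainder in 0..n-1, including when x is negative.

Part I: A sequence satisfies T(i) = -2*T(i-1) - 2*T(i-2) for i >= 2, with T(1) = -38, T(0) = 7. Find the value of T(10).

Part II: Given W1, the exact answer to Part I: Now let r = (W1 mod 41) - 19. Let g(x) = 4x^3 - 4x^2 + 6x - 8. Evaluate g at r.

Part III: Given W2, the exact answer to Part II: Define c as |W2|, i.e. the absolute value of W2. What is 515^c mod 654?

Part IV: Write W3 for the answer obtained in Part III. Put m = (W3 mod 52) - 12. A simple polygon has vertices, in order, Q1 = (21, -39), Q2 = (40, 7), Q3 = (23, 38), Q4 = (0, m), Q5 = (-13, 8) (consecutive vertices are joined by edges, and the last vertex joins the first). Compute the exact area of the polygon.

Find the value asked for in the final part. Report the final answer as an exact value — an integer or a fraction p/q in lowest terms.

4449/2

Part I: T(2) = -2*(-38) - 2*(7) = 62; iterating: T(2)=62, T(3)=-48, T(4)=-28, T(5)=152, T(6)=-248, T(7)=192, T(8)=112, T(9)=-608, T(10)=992; answer 992
Part II: W1 = 992; r = -11; 4*(-11)^3 - 4*(-11)^2 + 6*(-11)^1 - 8 = (-5324) + (-484) + (-66) + (-8) = -5882; answer -5882
Part III: W2 = -5882; c = 5882; squarings mod 654: 515^1=515, 515^2=355, 515^4=457, 515^8=223, 515^16=25, 515^32=625, 515^64=187, 515^128=307, 515^256=73, 515^512=97, 515^1024=253, 515^2048=571, 515^4096=349; 515^5882 = 515^2 * 515^8 * 515^16 * 515^32 * 515^64 * 515^128 * 515^512 * 515^1024 * 515^4096 = 301 (mod 654); answer 301
Part IV: W3 = 301; m = 29; cross terms: (21*7 - 40*-39)=1707, (40*38 - 23*7)=1359, (23*29 - 0*38)=667, (0*8 - -13*29)=377, (-13*-39 - 21*8)=339; twice the area = |4449| = 4449; area = 4449/2; answer 4449/2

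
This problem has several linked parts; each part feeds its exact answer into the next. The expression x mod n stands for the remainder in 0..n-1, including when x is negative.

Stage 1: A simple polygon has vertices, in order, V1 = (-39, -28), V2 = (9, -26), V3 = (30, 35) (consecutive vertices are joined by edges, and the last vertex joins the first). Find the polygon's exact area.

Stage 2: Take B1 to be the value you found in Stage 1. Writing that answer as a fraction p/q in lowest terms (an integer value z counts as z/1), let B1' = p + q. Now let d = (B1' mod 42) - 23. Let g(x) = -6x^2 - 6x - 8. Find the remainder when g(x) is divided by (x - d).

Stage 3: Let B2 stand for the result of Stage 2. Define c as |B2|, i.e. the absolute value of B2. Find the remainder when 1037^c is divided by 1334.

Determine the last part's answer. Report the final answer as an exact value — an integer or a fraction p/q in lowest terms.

703

Stage 1: cross terms: (-39*-26 - 9*-28)=1266, (9*35 - 30*-26)=1095, (30*-28 - -39*35)=525; twice the area = |2886| = 2886; area = 1443; answer 1443
Stage 2: B1 = 1443; threaded value p + q = 1444; d = -7; remainder = value at the root: -6*(-7)^2 - 6*(-7)^1 - 8 = (-294) + (42) + (-8) = -260; answer -260
Stage 3: B2 = -260; c = 260; squarings mod 1334: 1037^1=1037, 1037^2=165, 1037^4=545, 1037^8=877, 1037^16=745, 1037^32=81, 1037^64=1225, 1037^128=1209, 1037^256=951; 1037^260 = 1037^4 * 1037^256 = 703 (mod 1334); answer 703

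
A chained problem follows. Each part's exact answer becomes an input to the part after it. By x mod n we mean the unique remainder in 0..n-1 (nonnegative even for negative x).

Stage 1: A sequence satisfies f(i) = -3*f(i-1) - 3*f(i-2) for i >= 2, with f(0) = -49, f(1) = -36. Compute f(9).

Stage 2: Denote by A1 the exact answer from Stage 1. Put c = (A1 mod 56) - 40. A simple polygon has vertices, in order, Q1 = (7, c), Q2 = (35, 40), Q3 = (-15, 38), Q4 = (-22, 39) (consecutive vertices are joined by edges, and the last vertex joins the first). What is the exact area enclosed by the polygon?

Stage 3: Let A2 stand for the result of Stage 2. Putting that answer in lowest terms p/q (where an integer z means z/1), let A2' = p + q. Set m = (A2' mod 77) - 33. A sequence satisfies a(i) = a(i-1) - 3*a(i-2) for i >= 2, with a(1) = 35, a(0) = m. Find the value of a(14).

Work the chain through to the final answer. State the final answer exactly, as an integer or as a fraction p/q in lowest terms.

Stage 1: f(2) = -3*(-36) - 3*(-49) = 255; iterating: f(2)=255, f(3)=-657, f(4)=1206, f(5)=-1647, f(6)=1323, f(7)=972, f(8)=-6885, f(9)=17739; answer 17739
Stage 2: A1 = 17739; c = 3; cross terms: (7*40 - 35*3)=175, (35*38 - -15*40)=1930, (-15*39 - -22*38)=251, (-22*3 - 7*39)=-339; twice the area = |2017| = 2017; area = 2017/2; answer 2017/2
Stage 3: A2 = 2017/2; threaded value p + q = 2019; m = -16; a(2) = 1*(35) - 3*(-16) = 83; iterating: a(2)=83, a(3)=-22, a(4)=-271, a(5)=-205, a(6)=608, a(7)=1223, a(8)=-601, a(9)=-4270, a(10)=-2467, a(11)=10343, a(12)=17744, a(13)=-13285, a(14)=-66517; answer -66517

-66517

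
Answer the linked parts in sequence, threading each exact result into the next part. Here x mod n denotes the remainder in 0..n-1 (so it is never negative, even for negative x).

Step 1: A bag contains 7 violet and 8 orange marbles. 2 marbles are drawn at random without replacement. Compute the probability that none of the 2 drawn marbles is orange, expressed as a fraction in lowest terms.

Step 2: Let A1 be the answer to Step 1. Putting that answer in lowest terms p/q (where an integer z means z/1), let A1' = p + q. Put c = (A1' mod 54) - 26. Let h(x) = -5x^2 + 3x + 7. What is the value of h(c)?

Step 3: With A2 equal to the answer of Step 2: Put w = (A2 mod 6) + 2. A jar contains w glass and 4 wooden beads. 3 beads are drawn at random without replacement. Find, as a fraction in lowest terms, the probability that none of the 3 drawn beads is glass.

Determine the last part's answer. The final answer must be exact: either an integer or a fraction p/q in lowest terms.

4/165

Step 1: total draws C(15,2) = 105; favorable C(7,2) = 21; P = 1/5; answer 1/5
Step 2: A1 = 1/5; threaded value p + q = 6; c = -20; -5*(-20)^2 + 3*(-20)^1 + 7 = (-2000) + (-60) + (7) = -2053; answer -2053
Step 3: A2 = -2053; w = 7; total draws C(11,3) = 165; favorable C(4,3) = 4; P = 4/165; answer 4/165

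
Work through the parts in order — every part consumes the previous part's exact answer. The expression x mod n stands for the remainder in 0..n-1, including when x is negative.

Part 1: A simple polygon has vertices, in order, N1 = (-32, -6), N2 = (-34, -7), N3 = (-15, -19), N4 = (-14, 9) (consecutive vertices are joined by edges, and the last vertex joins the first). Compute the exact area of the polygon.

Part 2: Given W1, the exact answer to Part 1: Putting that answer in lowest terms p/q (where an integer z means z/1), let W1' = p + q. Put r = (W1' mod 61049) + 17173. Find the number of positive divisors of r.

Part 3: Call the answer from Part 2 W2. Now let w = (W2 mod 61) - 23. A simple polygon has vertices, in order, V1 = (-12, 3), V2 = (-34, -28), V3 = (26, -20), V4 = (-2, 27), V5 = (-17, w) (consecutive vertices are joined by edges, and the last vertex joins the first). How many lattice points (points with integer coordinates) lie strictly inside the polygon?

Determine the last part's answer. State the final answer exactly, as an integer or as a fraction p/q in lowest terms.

Part 1: cross terms: (-32*-7 - -34*-6)=20, (-34*-19 - -15*-7)=541, (-15*9 - -14*-19)=-401, (-14*-6 - -32*9)=372; twice the area = |532| = 532; area = 266; answer 266
Part 2: W1 = 266; threaded value p + q = 267; r = 17440; 17440 = 2^5 * 5 * 109; number of divisors = (5+1) * (1+1) * (1+1) = 24; answer 24
Part 3: W2 = 24; w = 1; cross terms: (-12*-28 - -34*3)=438, (-34*-20 - 26*-28)=1408, (26*27 - -2*-20)=662, (-2*1 - -17*27)=457, (-17*3 - -12*1)=-39; twice the area = |2926| = 2926; area = 1463; boundary points = 1 + 4 + 1 + 1 + 1 = 8; strictly interior points = area - boundary/2 + 1 = 1460; answer 1460

1460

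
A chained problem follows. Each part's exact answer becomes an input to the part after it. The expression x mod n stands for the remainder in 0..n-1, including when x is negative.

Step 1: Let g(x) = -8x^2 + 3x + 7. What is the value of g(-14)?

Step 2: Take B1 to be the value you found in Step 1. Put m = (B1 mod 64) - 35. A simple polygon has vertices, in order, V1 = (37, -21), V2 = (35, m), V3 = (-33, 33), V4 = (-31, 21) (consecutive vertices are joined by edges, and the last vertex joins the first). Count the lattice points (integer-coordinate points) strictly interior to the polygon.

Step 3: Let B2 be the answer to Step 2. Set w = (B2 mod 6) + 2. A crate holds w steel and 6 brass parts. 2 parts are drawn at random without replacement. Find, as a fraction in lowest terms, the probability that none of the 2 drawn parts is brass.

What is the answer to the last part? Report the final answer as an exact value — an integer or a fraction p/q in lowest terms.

7/26

Step 1: -8*(-14)^2 + 3*(-14)^1 + 7 = (-1568) + (-42) + (7) = -1603; answer -1603
Step 2: B1 = -1603; m = 26; cross terms: (37*26 - 35*-21)=1697, (35*33 - -33*26)=2013, (-33*21 - -31*33)=330, (-31*-21 - 37*21)=-126; twice the area = |3914| = 3914; area = 1957; boundary points = 1 + 1 + 2 + 2 = 6; strictly interior points = area - boundary/2 + 1 = 1955; answer 1955
Step 3: B2 = 1955; w = 7; total draws C(13,2) = 78; favorable C(7,2) = 21; P = 7/26; answer 7/26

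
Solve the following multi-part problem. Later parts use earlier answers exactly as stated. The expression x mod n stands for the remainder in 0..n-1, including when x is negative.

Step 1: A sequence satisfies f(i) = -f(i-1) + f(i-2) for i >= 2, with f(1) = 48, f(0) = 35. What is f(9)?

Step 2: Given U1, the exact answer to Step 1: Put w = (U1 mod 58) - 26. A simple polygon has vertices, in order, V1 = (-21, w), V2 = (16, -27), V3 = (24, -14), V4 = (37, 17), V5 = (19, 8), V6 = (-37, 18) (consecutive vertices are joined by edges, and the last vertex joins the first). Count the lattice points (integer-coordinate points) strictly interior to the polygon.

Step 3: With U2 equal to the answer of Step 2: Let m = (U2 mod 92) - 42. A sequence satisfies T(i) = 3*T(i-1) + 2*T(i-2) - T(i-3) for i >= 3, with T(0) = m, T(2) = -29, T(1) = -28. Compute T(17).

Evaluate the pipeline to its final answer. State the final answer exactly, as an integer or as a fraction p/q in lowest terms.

-5259145213

Step 1: f(2) = -1*(48) + 1*(35) = -13; iterating: f(2)=-13, f(3)=61, f(4)=-74, f(5)=135, f(6)=-209, f(7)=344, f(8)=-553, f(9)=897; answer 897
Step 2: U1 = 897; w = 1; cross terms: (-21*-27 - 16*1)=551, (16*-14 - 24*-27)=424, (24*17 - 37*-14)=926, (37*8 - 19*17)=-27, (19*18 - -37*8)=638, (-37*1 - -21*18)=341; twice the area = |2853| = 2853; area = 2853/2; boundary points = 1 + 1 + 1 + 9 + 2 + 1 = 15; strictly interior points = area - boundary/2 + 1 = 1420; answer 1420
Step 3: U2 = 1420; m = -2; T(3) = 3*(-29) + 2*(-28) - 1*(-2) = -141; iterating: T(3)=-141, T(4)=-453, T(5)=-1612, T(6)=-5601, T(7)=-19574, T(8)=-68312, T(9)=-238483, T(10)=-832499, T(11)=-2906151, T(12)=-10144968, T(13)=-35414707, T(14)=-123627906, T(15)=-431568164, T(16)=-1506545597, T(17)=-5259145213; answer -5259145213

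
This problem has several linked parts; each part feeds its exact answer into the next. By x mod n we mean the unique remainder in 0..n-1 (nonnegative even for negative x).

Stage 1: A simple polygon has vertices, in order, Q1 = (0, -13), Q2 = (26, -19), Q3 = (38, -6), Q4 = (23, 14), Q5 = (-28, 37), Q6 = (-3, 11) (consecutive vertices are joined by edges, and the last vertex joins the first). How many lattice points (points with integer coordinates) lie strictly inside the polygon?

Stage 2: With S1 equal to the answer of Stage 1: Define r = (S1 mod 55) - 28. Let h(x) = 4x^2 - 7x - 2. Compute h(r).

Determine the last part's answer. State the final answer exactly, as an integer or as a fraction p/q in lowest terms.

Stage 1: cross terms: (0*-19 - 26*-13)=338, (26*-6 - 38*-19)=566, (38*14 - 23*-6)=670, (23*37 - -28*14)=1243, (-28*11 - -3*37)=-197, (-3*-13 - 0*11)=39; twice the area = |2659| = 2659; area = 2659/2; boundary points = 2 + 1 + 5 + 1 + 1 + 3 = 13; strictly interior points = area - boundary/2 + 1 = 1324; answer 1324
Stage 2: S1 = 1324; r = -24; 4*(-24)^2 - 7*(-24)^1 - 2 = (2304) + (168) + (-2) = 2470; answer 2470

2470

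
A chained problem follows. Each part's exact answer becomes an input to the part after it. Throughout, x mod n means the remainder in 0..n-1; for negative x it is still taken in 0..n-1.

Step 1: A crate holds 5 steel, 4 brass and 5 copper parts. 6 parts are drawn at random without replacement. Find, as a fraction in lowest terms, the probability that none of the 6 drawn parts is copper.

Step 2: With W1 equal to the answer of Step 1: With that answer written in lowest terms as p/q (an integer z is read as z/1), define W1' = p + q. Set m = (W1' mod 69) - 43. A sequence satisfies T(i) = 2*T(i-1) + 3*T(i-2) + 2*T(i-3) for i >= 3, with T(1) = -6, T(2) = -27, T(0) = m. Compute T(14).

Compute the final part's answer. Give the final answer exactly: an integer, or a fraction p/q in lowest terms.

-37436207

Step 1: total draws C(14,6) = 3003; favorable C(9,6) = 84; P = 4/143; answer 4/143
Step 2: W1 = 4/143; threaded value p + q = 147; m = -34; T(3) = 2*(-27) + 3*(-6) + 2*(-34) = -140; iterating: T(3)=-140, T(4)=-373, T(5)=-1220, T(6)=-3839, T(7)=-12084, T(8)=-38125, T(9)=-120180, T(10)=-378903, T(11)=-1194596, T(12)=-3766261, T(13)=-11874116, T(14)=-37436207; answer -37436207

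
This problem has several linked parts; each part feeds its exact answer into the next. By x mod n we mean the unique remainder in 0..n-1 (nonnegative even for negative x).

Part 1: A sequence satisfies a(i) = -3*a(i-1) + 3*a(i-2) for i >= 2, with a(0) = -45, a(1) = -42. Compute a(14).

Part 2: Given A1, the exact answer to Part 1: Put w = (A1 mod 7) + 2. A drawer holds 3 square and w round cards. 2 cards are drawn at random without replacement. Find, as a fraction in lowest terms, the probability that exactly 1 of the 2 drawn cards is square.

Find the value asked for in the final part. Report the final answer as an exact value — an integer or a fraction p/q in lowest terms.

4/7

Part 1: a(2) = -3*(-42) + 3*(-45) = -9; iterating: a(2)=-9, a(3)=-99, a(4)=270, a(5)=-1107, a(6)=4131, a(7)=-15714, a(8)=59535, a(9)=-225747, a(10)=855846, a(11)=-3244779, a(12)=12301875, a(13)=-46639962, a(14)=176825511; answer 176825511
Part 2: A1 = 176825511; w = 4; total draws C(7,2) = 21; favorable C(3,1)*C(4,1) = 12; P = 4/7; answer 4/7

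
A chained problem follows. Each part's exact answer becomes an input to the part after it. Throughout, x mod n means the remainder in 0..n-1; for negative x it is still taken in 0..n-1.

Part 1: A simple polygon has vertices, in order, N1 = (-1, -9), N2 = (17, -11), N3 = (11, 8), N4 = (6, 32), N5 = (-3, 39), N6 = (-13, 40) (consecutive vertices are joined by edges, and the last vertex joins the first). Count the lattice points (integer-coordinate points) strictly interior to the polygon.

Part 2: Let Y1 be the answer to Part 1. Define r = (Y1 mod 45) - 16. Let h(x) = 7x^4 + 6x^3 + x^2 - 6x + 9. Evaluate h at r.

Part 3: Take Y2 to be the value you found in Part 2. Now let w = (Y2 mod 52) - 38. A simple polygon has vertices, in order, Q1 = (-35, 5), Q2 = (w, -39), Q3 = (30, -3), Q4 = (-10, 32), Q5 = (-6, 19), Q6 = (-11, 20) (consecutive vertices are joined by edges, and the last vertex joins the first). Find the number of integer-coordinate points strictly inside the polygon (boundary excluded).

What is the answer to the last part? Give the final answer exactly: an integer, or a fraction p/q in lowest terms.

Part 1: cross terms: (-1*-11 - 17*-9)=164, (17*8 - 11*-11)=257, (11*32 - 6*8)=304, (6*39 - -3*32)=330, (-3*40 - -13*39)=387, (-13*-9 - -1*40)=157; twice the area = |1599| = 1599; area = 1599/2; boundary points = 2 + 1 + 1 + 1 + 1 + 1 = 7; strictly interior points = area - boundary/2 + 1 = 797; answer 797
Part 2: Y1 = 797; r = 16; 7*(16)^4 + 6*(16)^3 + 1*(16)^2 - 6*(16)^1 + 9 = (458752) + (24576) + (256) + (-96) + (9) = 483497; answer 483497
Part 3: Y2 = 483497; w = -37; cross terms: (-35*-39 - -37*5)=1550, (-37*-3 - 30*-39)=1281, (30*32 - -10*-3)=930, (-10*19 - -6*32)=2, (-6*20 - -11*19)=89, (-11*5 - -35*20)=645; twice the area = |4497| = 4497; area = 4497/2; boundary points = 2 + 1 + 5 + 1 + 1 + 3 = 13; strictly interior points = area - boundary/2 + 1 = 2243; answer 2243

2243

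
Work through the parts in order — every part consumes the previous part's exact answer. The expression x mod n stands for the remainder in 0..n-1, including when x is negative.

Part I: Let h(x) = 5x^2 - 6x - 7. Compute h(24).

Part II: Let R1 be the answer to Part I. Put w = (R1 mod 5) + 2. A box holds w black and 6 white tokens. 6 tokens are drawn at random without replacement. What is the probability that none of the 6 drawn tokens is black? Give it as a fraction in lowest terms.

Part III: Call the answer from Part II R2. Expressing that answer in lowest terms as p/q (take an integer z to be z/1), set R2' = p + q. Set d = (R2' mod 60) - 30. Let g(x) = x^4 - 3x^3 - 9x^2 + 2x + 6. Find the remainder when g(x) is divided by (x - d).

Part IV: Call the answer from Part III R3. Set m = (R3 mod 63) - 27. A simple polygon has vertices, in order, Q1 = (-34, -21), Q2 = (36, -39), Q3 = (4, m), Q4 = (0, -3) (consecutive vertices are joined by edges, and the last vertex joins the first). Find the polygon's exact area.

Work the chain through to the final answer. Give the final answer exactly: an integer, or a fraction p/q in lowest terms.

Part I: 5*(24)^2 - 6*(24)^1 - 7 = (2880) + (-144) + (-7) = 2729; answer 2729
Part II: R1 = 2729; w = 6; total draws C(12,6) = 924; favorable C(6,6) = 1; P = 1/924; answer 1/924
Part III: R2 = 1/924; threaded value p + q = 925; d = -5; remainder = value at the root: 1*(-5)^4 - 3*(-5)^3 - 9*(-5)^2 + 2*(-5)^1 + 6 = (625) + (375) + (-225) + (-10) + (6) = 771; answer 771
Part IV: R3 = 771; m = -12; cross terms: (-34*-39 - 36*-21)=2082, (36*-12 - 4*-39)=-276, (4*-3 - 0*-12)=-12, (0*-21 - -34*-3)=-102; twice the area = |1692| = 1692; area = 846; answer 846

846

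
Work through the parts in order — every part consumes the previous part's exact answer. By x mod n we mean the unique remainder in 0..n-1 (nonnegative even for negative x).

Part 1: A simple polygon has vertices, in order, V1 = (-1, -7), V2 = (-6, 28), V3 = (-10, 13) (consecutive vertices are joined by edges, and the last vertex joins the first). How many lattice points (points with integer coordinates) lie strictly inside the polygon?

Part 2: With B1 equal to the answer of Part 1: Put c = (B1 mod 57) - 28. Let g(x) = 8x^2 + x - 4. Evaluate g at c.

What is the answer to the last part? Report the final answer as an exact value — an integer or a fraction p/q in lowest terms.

Part 1: cross terms: (-1*28 - -6*-7)=-70, (-6*13 - -10*28)=202, (-10*-7 - -1*13)=83; twice the area = |215| = 215; area = 215/2; boundary points = 5 + 1 + 1 = 7; strictly interior points = area - boundary/2 + 1 = 105; answer 105
Part 2: B1 = 105; c = 20; 8*(20)^2 + 1*(20)^1 - 4 = (3200) + (20) + (-4) = 3216; answer 3216

3216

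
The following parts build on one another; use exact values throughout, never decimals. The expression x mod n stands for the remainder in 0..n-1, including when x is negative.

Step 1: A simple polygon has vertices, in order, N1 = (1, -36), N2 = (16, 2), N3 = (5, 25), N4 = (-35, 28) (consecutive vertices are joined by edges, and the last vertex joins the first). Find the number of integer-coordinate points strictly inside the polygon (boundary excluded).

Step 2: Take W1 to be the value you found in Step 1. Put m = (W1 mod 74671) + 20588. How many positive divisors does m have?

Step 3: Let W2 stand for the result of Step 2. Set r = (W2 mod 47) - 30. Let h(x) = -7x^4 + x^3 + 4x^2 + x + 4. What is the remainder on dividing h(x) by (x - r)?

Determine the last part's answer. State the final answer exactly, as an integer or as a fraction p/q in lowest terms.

Step 1: cross terms: (1*2 - 16*-36)=578, (16*25 - 5*2)=390, (5*28 - -35*25)=1015, (-35*-36 - 1*28)=1232; twice the area = |3215| = 3215; area = 3215/2; boundary points = 1 + 1 + 1 + 4 = 7; strictly interior points = area - boundary/2 + 1 = 1605; answer 1605
Step 2: W1 = 1605; m = 22193; 22193 is prime, so its only divisors are 1 and 22193; count = 2; answer 2
Step 3: W2 = 2; r = -28; remainder = value at the root: -7*(-28)^4 + 1*(-28)^3 + 4*(-28)^2 + 1*(-28)^1 + 4 = (-4302592) + (-21952) + (3136) + (-28) + (4) = -4321432; answer -4321432

-4321432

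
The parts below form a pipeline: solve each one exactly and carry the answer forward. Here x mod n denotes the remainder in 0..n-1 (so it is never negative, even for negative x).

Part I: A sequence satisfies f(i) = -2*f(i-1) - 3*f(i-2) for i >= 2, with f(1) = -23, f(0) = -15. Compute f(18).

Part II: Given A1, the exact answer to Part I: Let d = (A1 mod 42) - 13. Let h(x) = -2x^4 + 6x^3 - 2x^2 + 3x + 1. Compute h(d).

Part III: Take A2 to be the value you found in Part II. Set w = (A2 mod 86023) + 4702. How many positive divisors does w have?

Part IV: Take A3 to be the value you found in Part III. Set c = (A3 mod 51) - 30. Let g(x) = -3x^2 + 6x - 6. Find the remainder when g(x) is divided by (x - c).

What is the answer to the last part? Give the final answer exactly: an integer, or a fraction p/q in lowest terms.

Part I: f(2) = -2*(-23) - 3*(-15) = 91; iterating: f(2)=91, f(3)=-113, f(4)=-47, f(5)=433, f(6)=-725, f(7)=151, f(8)=1873, f(9)=-4199, f(10)=2779, f(11)=7039, f(12)=-22415, f(13)=23713, f(14)=19819, f(15)=-110777, f(16)=162097, f(17)=8137, f(18)=-502565; answer -502565
Part II: A1 = -502565; d = -6; -2*(-6)^4 + 6*(-6)^3 - 2*(-6)^2 + 3*(-6)^1 + 1 = (-2592) + (-1296) + (-72) + (-18) + (1) = -3977; answer -3977
Part III: A2 = -3977; w = 86748; 86748 = 2^2 * 3 * 7229; number of divisors = (2+1) * (1+1) * (1+1) = 12; answer 12
Part IV: A3 = 12; c = -18; remainder = value at the root: -3*(-18)^2 + 6*(-18)^1 - 6 = (-972) + (-108) + (-6) = -1086; answer -1086

-1086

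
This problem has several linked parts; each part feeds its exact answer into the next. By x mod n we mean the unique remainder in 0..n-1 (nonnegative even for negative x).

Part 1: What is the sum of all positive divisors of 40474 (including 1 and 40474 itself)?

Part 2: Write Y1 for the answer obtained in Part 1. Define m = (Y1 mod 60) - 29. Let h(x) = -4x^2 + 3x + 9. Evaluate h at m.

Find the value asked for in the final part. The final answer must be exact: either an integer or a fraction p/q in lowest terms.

-3442

Part 1: 40474 = 2 * 7^3 * 59; sigma = (1 + 2) * (1 + 7 + 49 + 343) * (1 + 59) = 3 * 400 * 60 = 72000; answer 72000
Part 2: Y1 = 72000; m = -29; -4*(-29)^2 + 3*(-29)^1 + 9 = (-3364) + (-87) + (9) = -3442; answer -3442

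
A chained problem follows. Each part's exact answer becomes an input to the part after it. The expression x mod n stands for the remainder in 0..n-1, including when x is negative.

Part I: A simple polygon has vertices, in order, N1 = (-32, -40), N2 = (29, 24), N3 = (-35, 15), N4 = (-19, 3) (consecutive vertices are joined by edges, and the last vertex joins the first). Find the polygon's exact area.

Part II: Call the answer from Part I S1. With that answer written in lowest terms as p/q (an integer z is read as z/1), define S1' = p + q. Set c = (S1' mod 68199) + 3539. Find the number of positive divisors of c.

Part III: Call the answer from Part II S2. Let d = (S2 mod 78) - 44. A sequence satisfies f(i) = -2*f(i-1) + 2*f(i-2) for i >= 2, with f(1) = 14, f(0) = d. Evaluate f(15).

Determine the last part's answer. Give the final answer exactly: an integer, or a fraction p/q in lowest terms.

Part I: cross terms: (-32*24 - 29*-40)=392, (29*15 - -35*24)=1275, (-35*3 - -19*15)=180, (-19*-40 - -32*3)=856; twice the area = |2703| = 2703; area = 2703/2; answer 2703/2
Part II: S1 = 2703/2; threaded value p + q = 2705; c = 6244; 6244 = 2^2 * 7 * 223; number of divisors = (2+1) * (1+1) * (1+1) = 12; answer 12
Part III: S2 = 12; d = -32; f(2) = -2*(14) + 2*(-32) = -92; iterating: f(2)=-92, f(3)=212, f(4)=-608, f(5)=1640, f(6)=-4496, f(7)=12272, f(8)=-33536, f(9)=91616, f(10)=-250304, f(11)=683840, f(12)=-1868288, f(13)=5104256, f(14)=-13945088, f(15)=38098688; answer 38098688

38098688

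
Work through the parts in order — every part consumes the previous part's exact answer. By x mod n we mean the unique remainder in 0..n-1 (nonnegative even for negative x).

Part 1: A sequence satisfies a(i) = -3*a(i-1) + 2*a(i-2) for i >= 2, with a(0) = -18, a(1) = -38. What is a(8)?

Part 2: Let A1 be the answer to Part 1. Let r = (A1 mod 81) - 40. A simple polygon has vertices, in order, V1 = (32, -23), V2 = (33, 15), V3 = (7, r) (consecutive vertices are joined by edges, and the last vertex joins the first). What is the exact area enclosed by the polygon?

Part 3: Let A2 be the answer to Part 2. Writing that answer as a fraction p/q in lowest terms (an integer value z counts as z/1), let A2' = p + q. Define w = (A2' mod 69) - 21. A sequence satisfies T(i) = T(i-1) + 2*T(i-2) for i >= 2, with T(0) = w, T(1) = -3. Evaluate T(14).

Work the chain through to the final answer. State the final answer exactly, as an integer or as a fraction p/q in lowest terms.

Part 1: a(2) = -3*(-38) + 2*(-18) = 78; iterating: a(2)=78, a(3)=-310, a(4)=1086, a(5)=-3878, a(6)=13806, a(7)=-49174, a(8)=175134; answer 175134
Part 2: A1 = 175134; r = -28; cross terms: (32*15 - 33*-23)=1239, (33*-28 - 7*15)=-1029, (7*-23 - 32*-28)=735; twice the area = |945| = 945; area = 945/2; answer 945/2
Part 3: A2 = 945/2; threaded value p + q = 947; w = 29; T(2) = 1*(-3) + 2*(29) = 55; iterating: T(2)=55, T(3)=49, T(4)=159, T(5)=257, T(6)=575, T(7)=1089, T(8)=2239, T(9)=4417, T(10)=8895, T(11)=17729, T(12)=35519, T(13)=70977, T(14)=142015; answer 142015

142015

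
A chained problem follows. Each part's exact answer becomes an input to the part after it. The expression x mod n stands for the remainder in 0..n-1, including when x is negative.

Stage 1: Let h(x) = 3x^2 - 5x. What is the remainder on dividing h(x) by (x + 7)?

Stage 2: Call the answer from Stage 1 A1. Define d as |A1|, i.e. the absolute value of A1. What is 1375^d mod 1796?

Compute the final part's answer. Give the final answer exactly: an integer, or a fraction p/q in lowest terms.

965

Stage 1: remainder = value at the root: 3*(-7)^2 - 5*(-7)^1 = (147) + (35) = 182; answer 182
Stage 2: A1 = 182; d = 182; squarings mod 1796: 1375^1=1375, 1375^2=1233, 1375^4=873, 1375^8=625, 1375^16=893, 1375^32=25, 1375^64=625, 1375^128=893; 1375^182 = 1375^2 * 1375^4 * 1375^16 * 1375^32 * 1375^128 = 965 (mod 1796); answer 965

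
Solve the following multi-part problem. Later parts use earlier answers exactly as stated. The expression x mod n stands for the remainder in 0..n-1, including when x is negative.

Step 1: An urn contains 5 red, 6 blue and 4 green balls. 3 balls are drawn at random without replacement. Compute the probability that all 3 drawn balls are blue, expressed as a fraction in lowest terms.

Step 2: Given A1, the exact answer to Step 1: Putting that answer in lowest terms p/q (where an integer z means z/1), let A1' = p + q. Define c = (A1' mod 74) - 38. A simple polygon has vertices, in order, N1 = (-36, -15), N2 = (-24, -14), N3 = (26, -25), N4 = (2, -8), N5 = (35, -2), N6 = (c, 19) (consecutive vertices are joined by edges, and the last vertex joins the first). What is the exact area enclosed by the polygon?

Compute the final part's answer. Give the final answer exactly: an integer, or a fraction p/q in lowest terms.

Step 1: total draws C(15,3) = 455; favorable C(6,3) = 20; P = 4/91; answer 4/91
Step 2: A1 = 4/91; threaded value p + q = 95; c = -17; cross terms: (-36*-14 - -24*-15)=144, (-24*-25 - 26*-14)=964, (26*-8 - 2*-25)=-158, (2*-2 - 35*-8)=276, (35*19 - -17*-2)=631, (-17*-15 - -36*19)=939; twice the area = |2796| = 2796; area = 1398; answer 1398

1398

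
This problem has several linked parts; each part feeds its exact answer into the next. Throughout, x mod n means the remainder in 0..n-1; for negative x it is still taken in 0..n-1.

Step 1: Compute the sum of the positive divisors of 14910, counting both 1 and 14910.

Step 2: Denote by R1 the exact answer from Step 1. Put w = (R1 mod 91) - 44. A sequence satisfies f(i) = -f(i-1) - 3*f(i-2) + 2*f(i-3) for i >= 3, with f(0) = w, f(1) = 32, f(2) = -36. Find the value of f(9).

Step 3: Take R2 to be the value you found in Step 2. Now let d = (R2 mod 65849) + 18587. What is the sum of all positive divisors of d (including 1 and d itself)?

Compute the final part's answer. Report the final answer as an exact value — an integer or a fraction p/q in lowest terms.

164736

Step 1: 14910 = 2 * 3 * 5 * 7 * 71; sigma = (1 + 2) * (1 + 3) * (1 + 5) * (1 + 7) * (1 + 71) = 3 * 4 * 6 * 8 * 72 = 41472; answer 41472
Step 2: R1 = 41472; w = 23; f(3) = -1*(-36) - 3*(32) + 2*(23) = -14; iterating: f(3)=-14, f(4)=186, f(5)=-216, f(6)=-370, f(7)=1390, f(8)=-712, f(9)=-4198; answer -4198
Step 3: R2 = -4198; d = 80238; 80238 = 2 * 3 * 43 * 311; sigma = (1 + 2) * (1 + 3) * (1 + 43) * (1 + 311) = 3 * 4 * 44 * 312 = 164736; answer 164736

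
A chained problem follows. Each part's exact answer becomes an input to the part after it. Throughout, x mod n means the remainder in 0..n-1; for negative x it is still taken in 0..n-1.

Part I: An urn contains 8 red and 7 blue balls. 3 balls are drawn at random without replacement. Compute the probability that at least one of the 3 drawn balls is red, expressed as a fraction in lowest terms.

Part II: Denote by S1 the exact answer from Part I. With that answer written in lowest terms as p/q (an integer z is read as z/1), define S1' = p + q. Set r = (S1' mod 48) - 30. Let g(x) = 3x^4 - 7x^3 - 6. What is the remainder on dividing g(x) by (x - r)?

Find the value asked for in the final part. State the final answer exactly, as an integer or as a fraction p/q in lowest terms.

2744

Part I: total draws C(15,3) = 455; complement C(7,3) = 35; favorable 455 - 35 = 420; P = 12/13; answer 12/13
Part II: S1 = 12/13; threaded value p + q = 25; r = -5; remainder = value at the root: 3*(-5)^4 - 7*(-5)^3 - 6 = (1875) + (875) + (-6) = 2744; answer 2744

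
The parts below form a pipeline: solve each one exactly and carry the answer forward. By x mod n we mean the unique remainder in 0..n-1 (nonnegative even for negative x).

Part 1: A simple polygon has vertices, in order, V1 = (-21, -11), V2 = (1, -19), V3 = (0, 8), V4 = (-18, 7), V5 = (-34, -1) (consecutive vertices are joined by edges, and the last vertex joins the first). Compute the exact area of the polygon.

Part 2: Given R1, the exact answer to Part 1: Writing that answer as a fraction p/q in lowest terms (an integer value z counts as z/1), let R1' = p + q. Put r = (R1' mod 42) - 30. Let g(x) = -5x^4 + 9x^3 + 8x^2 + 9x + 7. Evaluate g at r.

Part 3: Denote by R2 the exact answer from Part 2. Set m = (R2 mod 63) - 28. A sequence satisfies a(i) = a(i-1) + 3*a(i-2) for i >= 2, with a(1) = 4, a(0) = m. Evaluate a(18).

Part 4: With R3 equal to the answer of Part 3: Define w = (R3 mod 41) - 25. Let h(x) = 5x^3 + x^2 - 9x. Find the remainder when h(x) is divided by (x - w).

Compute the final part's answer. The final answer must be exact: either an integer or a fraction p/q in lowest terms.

-24123

Part 1: cross terms: (-21*-19 - 1*-11)=410, (1*8 - 0*-19)=8, (0*7 - -18*8)=144, (-18*-1 - -34*7)=256, (-34*-11 - -21*-1)=353; twice the area = |1171| = 1171; area = 1171/2; answer 1171/2
Part 2: R1 = 1171/2; threaded value p + q = 1173; r = 9; -5*(9)^4 + 9*(9)^3 + 8*(9)^2 + 9*(9)^1 + 7 = (-32805) + (6561) + (648) + (81) + (7) = -25508; answer -25508
Part 3: R2 = -25508; m = -21; a(2) = 1*(4) + 3*(-21) = -59; iterating: a(2)=-59, a(3)=-47, a(4)=-224, a(5)=-365, a(6)=-1037, a(7)=-2132, a(8)=-5243, a(9)=-11639, a(10)=-27368, a(11)=-62285, a(12)=-144389, a(13)=-331244, a(14)=-764411, a(15)=-1758143, a(16)=-4051376, a(17)=-9325805, a(18)=-21479933; answer -21479933
Part 4: R3 = -21479933; w = -17; remainder = value at the root: 5*(-17)^3 + 1*(-17)^2 - 9*(-17)^1 = (-24565) + (289) + (153) = -24123; answer -24123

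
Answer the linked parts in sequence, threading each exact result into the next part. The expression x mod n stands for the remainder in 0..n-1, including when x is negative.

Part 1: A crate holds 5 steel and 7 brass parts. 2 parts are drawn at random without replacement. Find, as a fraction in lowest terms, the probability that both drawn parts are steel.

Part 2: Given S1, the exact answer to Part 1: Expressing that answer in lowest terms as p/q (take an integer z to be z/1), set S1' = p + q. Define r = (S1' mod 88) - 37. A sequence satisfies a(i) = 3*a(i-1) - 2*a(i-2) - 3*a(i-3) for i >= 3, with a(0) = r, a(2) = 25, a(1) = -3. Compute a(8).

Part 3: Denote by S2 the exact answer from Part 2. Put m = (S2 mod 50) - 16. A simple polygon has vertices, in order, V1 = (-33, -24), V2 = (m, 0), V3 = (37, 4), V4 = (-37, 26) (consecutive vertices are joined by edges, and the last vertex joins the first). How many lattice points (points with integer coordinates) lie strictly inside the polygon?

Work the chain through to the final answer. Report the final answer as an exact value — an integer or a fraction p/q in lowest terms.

1884

Part 1: total draws C(12,2) = 66; favorable C(5,2) = 10; P = 5/33; answer 5/33
Part 2: S1 = 5/33; threaded value p + q = 38; r = 1; a(3) = 3*(25) - 2*(-3) - 3*(1) = 78; iterating: a(3)=78, a(4)=193, a(5)=348, a(6)=424, a(7)=-3, a(8)=-1901; answer -1901
Part 3: S2 = -1901; m = 33; cross terms: (-33*0 - 33*-24)=792, (33*4 - 37*0)=132, (37*26 - -37*4)=1110, (-37*-24 - -33*26)=1746; twice the area = |3780| = 3780; area = 1890; boundary points = 6 + 4 + 2 + 2 = 14; strictly interior points = area - boundary/2 + 1 = 1884; answer 1884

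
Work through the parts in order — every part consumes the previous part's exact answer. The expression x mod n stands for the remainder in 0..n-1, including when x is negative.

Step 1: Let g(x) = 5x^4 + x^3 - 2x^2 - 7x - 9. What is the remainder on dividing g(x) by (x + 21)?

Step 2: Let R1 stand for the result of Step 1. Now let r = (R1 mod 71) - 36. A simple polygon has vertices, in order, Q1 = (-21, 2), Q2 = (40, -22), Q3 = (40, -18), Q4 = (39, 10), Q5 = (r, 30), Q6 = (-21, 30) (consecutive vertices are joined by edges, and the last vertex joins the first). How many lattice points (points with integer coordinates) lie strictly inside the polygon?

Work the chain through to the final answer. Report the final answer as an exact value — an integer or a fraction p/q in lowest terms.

Step 1: remainder = value at the root: 5*(-21)^4 + 1*(-21)^3 - 2*(-21)^2 - 7*(-21)^1 - 9 = (972405) + (-9261) + (-882) + (147) + (-9) = 962400; answer 962400
Step 2: R1 = 962400; r = 30; cross terms: (-21*-22 - 40*2)=382, (40*-18 - 40*-22)=160, (40*10 - 39*-18)=1102, (39*30 - 30*10)=870, (30*30 - -21*30)=1530, (-21*2 - -21*30)=588; twice the area = |4632| = 4632; area = 2316; boundary points = 1 + 4 + 1 + 1 + 51 + 28 = 86; strictly interior points = area - boundary/2 + 1 = 2274; answer 2274

2274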